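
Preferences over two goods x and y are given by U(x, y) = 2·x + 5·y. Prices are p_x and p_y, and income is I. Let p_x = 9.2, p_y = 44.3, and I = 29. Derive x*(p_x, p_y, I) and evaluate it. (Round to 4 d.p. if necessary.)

Numerically: x* = 3.1522, y* = 0.

x* = 3.1522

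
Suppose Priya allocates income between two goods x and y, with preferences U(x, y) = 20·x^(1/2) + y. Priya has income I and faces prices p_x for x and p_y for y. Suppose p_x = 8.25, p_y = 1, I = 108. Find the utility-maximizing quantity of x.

x* = 1.4692

Set MRS = p_x/p_y: 10·x^(−1/2) = p_x/p_y.
Solve: √x = 10·p_y/p_x, so x*(p_x,p_y) = (10·p_y/p_x)², and y* = (I − p_x·x*)/p_y.
Plugging in: x* = (10·1/8.25)² = 1.4692.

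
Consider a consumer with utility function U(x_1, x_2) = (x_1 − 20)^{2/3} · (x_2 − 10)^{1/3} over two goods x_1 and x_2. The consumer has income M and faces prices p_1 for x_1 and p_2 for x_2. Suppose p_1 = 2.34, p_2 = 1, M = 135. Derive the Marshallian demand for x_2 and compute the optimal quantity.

Let x_1' = x_1−20, x_2' = x_2−10. MRS = 2·x_2'/x_1' = p_1/p_2.
After buying the subsistence bundle (20, 10), a share 2/3 of the remaining income goes to x_1: x_1* = 20 + 2/3·(M − 20p_1 − 10p_2)/p_1.
Discretionary income = 135 − 20·2.34 − 10·1 = 78.2; x_2* = 10 + 1/3·78.2/1 = 36.0667.

x_2* = 36.0667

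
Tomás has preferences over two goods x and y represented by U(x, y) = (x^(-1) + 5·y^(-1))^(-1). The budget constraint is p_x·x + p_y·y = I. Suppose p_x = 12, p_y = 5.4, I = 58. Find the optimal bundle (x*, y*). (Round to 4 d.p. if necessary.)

MRS = MU_x/MU_y = (1/5)·(y/x)^(2). Set equal to p_x/p_y.
Hence y/x = (5·p_x/p_y)^(1/(2)), i.e. raised to the 0.5 power.
Substitute y = (y/x)·x into the budget: x* = I/(p_x + p_y·(y/x)).
Numerically y/x = 3.333333, so x* = 58/(12 + 5.4·3.333333) = 1.9333 and y* = 3.333333·1.9333 = 6.4444.

x* = 1.9333, y* = 6.4444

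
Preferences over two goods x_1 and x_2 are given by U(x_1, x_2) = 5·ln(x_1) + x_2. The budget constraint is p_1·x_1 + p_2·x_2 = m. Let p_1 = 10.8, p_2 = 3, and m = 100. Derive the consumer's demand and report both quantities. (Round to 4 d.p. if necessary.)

x_1* = 1.3889, x_2* = 28.3333

So x_1*(p_1,p_2) = 5·p_2/p_1, independent of income; and x_2* = (m − 5·p_2)/p_2.
At the given prices: x_1* = 5·3/10.8 = 1.3889, and x_2* = 28.3333.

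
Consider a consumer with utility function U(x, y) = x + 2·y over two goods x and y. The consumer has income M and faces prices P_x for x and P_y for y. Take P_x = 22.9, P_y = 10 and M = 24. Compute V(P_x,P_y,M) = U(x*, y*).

V = 4.8

y gives more utility per dollar, so spend all income on y: y* = M/P_y, x* = 0.
Numerically: x* = 0, y* = 2.4.
Utility at the optimum: U(0, 2.4) = 4.8.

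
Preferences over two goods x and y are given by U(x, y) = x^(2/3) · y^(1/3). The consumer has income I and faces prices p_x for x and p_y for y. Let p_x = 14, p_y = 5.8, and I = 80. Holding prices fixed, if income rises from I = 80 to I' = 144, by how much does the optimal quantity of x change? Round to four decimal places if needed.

Demand: x*(p_x,p_y,I) = 2/3·I/p_x and y* = 1/3·I/p_y.
At p_x=14, p_y=5.8, I=80: x* = 2/3·80/14 = 3.8095.
At I' = 144: x* = 6.8571. Change: 6.8571 − 3.8095 = 3.0476.

Δx* = 3.0476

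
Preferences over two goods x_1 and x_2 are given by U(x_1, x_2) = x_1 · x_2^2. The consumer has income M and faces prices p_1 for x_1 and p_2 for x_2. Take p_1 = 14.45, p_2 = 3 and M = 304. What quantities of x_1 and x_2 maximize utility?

x_1* = 7.0127, x_2* = 67.5556

MU_x_1/MU_x_2 = (x_2)/(2·x_1); tangency sets this equal to p_1/p_2.
Rearranging, p_2·x_2 = 2·p_1·x_1. Substituting into the budget gives p_1·x_1·(1 + 2) = M.
Demand: x_1*(p_1,p_2,M) = 1/3·M/p_1 and x_2* = 2/3·M/p_2.
At p_1=14.45, p_2=3, M=304: x_1* = 1/3·304/14.45 = 7.0127, x_2* = 67.5556.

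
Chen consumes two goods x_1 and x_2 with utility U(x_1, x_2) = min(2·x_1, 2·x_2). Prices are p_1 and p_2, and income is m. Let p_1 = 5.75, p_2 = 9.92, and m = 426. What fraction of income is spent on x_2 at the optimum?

share on x_2 = 0.6331

With perfect complements, no substitution: consume in ratio x_1:x_2 = 2:2.
Budget: p_1·x_1 + p_2·x_1 = m, so (2·p_1 + 2·p_2)·x_1 = 2·m.
Demand: x_1*(p_1,p_2,m) = 2·m/(2·p_1 + 2·p_2), x_2* = 2·m/(2·p_1 + 2·p_2).
Here 2·5.75 + 2·9.92 = 31.34, giving x_1* = 27.1857 and x_2* = 27.1857.
Expenditure on x_2: 9.92·27.1857 = 269.6822; share = 0.6331.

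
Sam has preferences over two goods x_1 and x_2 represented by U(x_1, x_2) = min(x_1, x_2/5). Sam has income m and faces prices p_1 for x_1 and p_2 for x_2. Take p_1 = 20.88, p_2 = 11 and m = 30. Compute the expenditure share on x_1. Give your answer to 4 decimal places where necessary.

share on x_1 = 0.2752

With perfect complements, no substitution: consume in ratio x_1:x_2 = 1:5.
Budget: p_1·x_1 + p_2·5·x_1 = m, so (p_1 + 5·p_2)·x_1 = m.
Demand: x_1*(p_1,p_2,m) = m/(p_1 + 5·p_2), x_2* = 5·m/(p_1 + 5·p_2).
Here 20.88 + 5·11 = 75.88, giving x_1* = 0.3954 and x_2* = 1.9768.
Expenditure on x_1: 20.88·0.3954 = 8.2551; share = 0.2752.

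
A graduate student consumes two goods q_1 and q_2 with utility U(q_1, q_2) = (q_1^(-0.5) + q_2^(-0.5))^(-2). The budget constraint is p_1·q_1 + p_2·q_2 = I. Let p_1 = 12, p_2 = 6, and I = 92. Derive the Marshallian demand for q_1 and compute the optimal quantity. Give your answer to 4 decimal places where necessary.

MRS = MU_q_1/MU_q_2 = (q_2/q_1)^(1.5). Set equal to p_1/p_2.
Solve for the ratio: q_2/q_1 = [p_1/p_2]^(2/3).
With the ratio pinned down, the budget gives q_1* = I/(p_1 + p_2·(q_2/q_1)) and q_2* = (q_2/q_1)·q_1*.
Numerically q_2/q_1 = 1.587401, so q_1* = 92/(12 + 6·1.587401) = 4.2742.

q_1* = 4.2742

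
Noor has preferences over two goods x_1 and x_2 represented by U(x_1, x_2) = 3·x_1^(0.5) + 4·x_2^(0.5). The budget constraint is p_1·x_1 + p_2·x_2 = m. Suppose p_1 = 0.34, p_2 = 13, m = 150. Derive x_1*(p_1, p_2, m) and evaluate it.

MRS = MU_x_1/MU_x_2 = (3/4)·(x_2/x_1)^(0.5). Set equal to p_1/p_2.
Solve for the ratio: x_2/x_1 = [(4/3)·p_1/p_2]^(2).
Substitute x_2 = (x_2/x_1)·x_1 into the budget: x_1* = m/(p_1 + p_2·(x_2/x_1)).
Numerically x_2/x_1 = 0.001216, so x_1* = 150/(0.34 + 13·0.001216) = 421.575.

x_1* = 421.575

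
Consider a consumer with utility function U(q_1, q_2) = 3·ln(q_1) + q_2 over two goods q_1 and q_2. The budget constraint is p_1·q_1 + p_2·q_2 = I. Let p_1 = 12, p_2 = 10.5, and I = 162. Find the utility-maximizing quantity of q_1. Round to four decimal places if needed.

q_1* = 2.625

So q_1*(p_1,p_2) = 3·p_2/p_1, independent of income; and q_2* = (I − 3·p_2)/p_2.
At the given prices: q_1* = 3·10.5/12 = 2.625.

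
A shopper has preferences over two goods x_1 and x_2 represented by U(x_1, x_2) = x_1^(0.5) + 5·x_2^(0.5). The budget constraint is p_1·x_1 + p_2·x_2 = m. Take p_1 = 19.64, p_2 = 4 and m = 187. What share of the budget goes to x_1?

From the CES first-order condition, (1/5)·(x_2/x_1)^(0.5) = p_1/p_2.
Hence x_2/x_1 = (5·p_1/p_2)^(1/(0.5)), i.e. raised to the 2 power.
Substitute x_2 = (x_2/x_1)·x_1 into the budget: x_1* = m/(p_1 + p_2·(x_2/x_1)).
Numerically x_2/x_1 = 602.7025, so x_1* = 187/(19.64 + 4·602.7025) = 0.0769 and x_2* = 602.7025·0.0769 = 46.3722.
Expenditure on x_1: 19.64·0.0769 = 1.5111; share = 0.0081.

share on x_1 = 0.0081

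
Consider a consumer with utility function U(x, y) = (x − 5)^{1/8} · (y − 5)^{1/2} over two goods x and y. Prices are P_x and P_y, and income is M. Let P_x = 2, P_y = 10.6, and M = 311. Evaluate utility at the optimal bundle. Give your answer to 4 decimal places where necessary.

V = 6.4629

Let x' = x−5, y' = y−5. MRS = (1/4)·y'/x' = P_x/P_y.
After buying the subsistence bundle (5, 5), a share 0.2 of the remaining income goes to x: x* = 5 + 0.2·(M − 5P_x − 5P_y)/P_x.
Discretionary income = 311 − 5·2 − 5·10.6 = 248; x* = 5 + 0.2·248/2 = 29.8; y* = 5 + 0.8·248/10.6 = 23.717.
Utility at the optimum: U(29.8, 23.717) = 6.4629.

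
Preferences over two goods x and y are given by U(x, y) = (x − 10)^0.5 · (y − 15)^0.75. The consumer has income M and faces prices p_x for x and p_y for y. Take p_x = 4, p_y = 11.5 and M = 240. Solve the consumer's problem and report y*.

y* = 16.4348

MRS = (2/3)·(y−15)/(x−10). Tangency with p_x/p_y gives y−15 = (3/2)·(p_x/p_y)·(x−10).
Substituting into the budget: x* = 10 + 0.4·(M − 10·p_x − 15·p_y)/p_x, and y* = 15 + 0.6·(…)/p_y.
Discretionary income = 240 − 10·4 − 15·11.5 = 27.5; y* = 15 + 0.6·27.5/11.5 = 16.4348.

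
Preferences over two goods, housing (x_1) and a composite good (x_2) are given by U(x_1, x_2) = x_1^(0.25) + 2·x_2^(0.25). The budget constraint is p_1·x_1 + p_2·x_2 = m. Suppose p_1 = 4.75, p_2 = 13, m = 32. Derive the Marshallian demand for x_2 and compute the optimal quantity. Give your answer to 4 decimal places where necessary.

From the CES first-order condition, (1/2)·(x_2/x_1)^(0.75) = p_1/p_2.
Solve for the ratio: x_2/x_1 = [2·p_1/p_2]^(4/3).
Substitute x_2 = (x_2/x_1)·x_1 into the budget: x_1* = m/(p_1 + p_2·(x_2/x_1)).
Numerically x_2/x_1 = 0.658224, so x_1* = 32/(4.75 + 13·0.658224) = 2.4048 and x_2* = 0.658224·2.4048 = 1.5829.

x_2* = 1.5829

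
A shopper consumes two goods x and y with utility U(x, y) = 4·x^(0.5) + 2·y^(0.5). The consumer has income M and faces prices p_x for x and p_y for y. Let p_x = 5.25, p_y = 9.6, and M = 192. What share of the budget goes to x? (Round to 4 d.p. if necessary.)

MRS = MU_x/MU_y = 2·(y/x)^(0.5). Set equal to p_x/p_y.
Solve for the ratio: y/x = [(1/2)·p_x/p_y]^(2).
Substitute y = (y/x)·x into the budget: x* = M/(p_x + p_y·(y/x)).
Numerically y/x = 0.074768, so x* = 192/(5.25 + 9.6·0.074768) = 32.1728 and y* = 0.074768·32.1728 = 2.4055.
Expenditure on x: 5.25·32.1728 = 168.9072; share = 0.8797.

share on x = 0.8797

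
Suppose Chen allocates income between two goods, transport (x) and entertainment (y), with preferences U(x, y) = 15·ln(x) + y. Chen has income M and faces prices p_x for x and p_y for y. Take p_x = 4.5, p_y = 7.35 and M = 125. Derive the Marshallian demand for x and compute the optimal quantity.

x* = 24.5

MU_x = 15/x, MU_y = 1. Tangency: 15/x = p_x/p_y.
So x*(p_x,p_y) = 15·p_y/p_x, independent of income; and y* = (M − 15·p_y)/p_y.
At the given prices: x* = 15·7.35/4.5 = 24.5.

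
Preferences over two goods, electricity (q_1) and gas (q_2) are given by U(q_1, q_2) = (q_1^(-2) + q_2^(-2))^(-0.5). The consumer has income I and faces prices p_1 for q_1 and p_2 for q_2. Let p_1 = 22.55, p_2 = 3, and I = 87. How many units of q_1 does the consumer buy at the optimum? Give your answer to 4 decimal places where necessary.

q_1* = 3.0605

Numerically q_2/q_1 = 1.958883, so q_1* = 87/(22.55 + 3·1.958883) = 3.0605.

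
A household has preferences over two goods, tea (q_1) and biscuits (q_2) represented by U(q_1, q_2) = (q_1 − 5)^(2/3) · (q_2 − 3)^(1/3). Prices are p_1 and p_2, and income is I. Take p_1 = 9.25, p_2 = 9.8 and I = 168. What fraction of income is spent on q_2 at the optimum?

MRS = 2·(q_2−3)/(q_1−5). Tangency with p_1/p_2 gives q_2−3 = (1/2)·(p_1/p_2)·(q_1−5).
Substituting into the budget: q_1* = 5 + 2/3·(I − 5·p_1 − 3·p_2)/p_1, and q_2* = 3 + 1/3·(…)/p_2.
Discretionary income = 168 − 5·9.25 − 3·9.8 = 92.35; q_1* = 5 + 2/3·92.35/9.25 = 11.6559; q_2* = 3 + 1/3·92.35/9.8 = 6.1412.
Expenditure on q_2: 9.8·6.1412 = 60.1833; share = 0.3582.

share on q_2 = 0.3582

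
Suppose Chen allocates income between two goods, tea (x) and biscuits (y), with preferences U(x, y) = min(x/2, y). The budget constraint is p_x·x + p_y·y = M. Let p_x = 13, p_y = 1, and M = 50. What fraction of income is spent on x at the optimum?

share on x = 0.963

With perfect complements, no substitution: consume in ratio x:y = 2:1.
Budget: p_x·x + p_y·(1/2)·x = M, so (2·p_x + p_y)·x = 2·M.
Demand: x*(p_x,p_y,M) = 2·M/(2·p_x + p_y), y* = M/(2·p_x + p_y).
Here 2·13 + 1 = 27, giving x* = 3.7037 and y* = 1.8519.
Expenditure on x: 13·3.7037 = 48.1481; share = 0.963.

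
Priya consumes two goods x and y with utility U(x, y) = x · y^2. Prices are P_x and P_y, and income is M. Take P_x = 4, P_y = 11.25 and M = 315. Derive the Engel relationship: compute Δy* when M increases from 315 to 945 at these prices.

Δy* = 37.3333

MU_x/MU_y = (y)/(2·x); tangency sets this equal to P_x/P_y.
Rearranging, P_y·y = 2·P_x·x. Substituting into the budget gives P_x·x·(1 + 2) = M.
Demand: x*(P_x,P_y,M) = 1/3·M/P_x and y* = 2/3·M/P_y.
At P_x=4, P_y=11.25, M=315: y* = 2/3·315/11.25 = 18.6667.
At M' = 945: y* = 56. Change: 56 − 18.6667 = 37.3333.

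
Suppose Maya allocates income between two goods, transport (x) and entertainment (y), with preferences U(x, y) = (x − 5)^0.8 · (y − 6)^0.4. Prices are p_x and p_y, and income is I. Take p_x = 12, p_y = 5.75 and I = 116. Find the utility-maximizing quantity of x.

x* = 6.1944

Let x' = x−5, y' = y−6. MRS = 2·y'/x' = p_x/p_y.
Substituting into the budget: x* = 5 + 2/3·(I − 5·p_x − 6·p_y)/p_x, and y* = 6 + 1/3·(…)/p_y.
Discretionary income = 116 − 5·12 − 6·5.75 = 21.5; x* = 5 + 2/3·21.5/12 = 6.1944.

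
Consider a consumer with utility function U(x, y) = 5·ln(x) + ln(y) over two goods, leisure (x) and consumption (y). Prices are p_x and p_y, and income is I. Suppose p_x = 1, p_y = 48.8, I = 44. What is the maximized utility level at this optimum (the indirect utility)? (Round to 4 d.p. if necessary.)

MU_x/MU_y = (5·y)/(x); tangency sets this equal to p_x/p_y.
So 5·p_y·y = p_x·x; combined with the budget, a share 5/6 of income goes to x.
Demand: x*(p_x,p_y,I) = 5/6·I/p_x and y* = 1/6·I/p_y.
At p_x=1, p_y=48.8, I=44: x* = 5/6·44/1 = 36.6667, y* = 0.1503.
Utility at the optimum: U(36.6667, 0.1503) = 16.114.

V = 16.114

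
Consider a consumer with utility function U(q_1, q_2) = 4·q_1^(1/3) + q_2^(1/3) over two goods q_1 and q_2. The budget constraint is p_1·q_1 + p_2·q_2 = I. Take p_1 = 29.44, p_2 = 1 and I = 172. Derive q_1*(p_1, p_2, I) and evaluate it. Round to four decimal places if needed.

q_1* = 3.4813

MRS = MU_q_1/MU_q_2 = 4·(q_2/q_1)^(2/3). Set equal to p_1/p_2.
Solve for the ratio: q_2/q_1 = [(1/4)·p_1/p_2]^(1.5).
With the ratio pinned down, the budget gives q_1* = I/(p_1 + p_2·(q_2/q_1)) and q_2* = (q_2/q_1)·q_1*.
Numerically q_2/q_1 = 19.967179, so q_1* = 172/(29.44 + 1·19.967179) = 3.4813.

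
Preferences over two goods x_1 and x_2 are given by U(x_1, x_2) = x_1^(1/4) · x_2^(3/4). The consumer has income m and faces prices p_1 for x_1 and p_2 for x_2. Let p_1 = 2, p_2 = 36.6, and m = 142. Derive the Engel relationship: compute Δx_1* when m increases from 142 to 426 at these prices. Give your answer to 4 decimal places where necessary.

Demand: x_1*(p_1,p_2,m) = 0.25·m/p_1 and x_2* = 0.75·m/p_2.
At p_1=2, p_2=36.6, m=142: x_1* = 0.25·142/2 = 17.75.
At m' = 426: x_1* = 53.25. Change: 53.25 − 17.75 = 35.5.

Δx_1* = 35.5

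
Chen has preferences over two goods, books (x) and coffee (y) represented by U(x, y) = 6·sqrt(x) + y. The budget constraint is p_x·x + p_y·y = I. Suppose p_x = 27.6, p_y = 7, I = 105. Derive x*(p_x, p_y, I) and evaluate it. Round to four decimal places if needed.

MU_x = 3/√x, MU_y = 1. Tangency: 3/√x = p_x/p_y.
Thus x* = (3·p_y/p_x)² — independent of I — with the rest of income spent on y.
Plugging in: x* = (3·7/27.6)² = 0.5789.

x* = 0.5789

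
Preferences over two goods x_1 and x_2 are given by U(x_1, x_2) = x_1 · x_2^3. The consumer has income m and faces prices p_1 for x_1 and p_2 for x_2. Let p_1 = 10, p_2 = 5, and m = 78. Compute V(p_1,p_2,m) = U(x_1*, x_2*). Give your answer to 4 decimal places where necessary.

The MRS is (1/3)·x_2/x_1. Set MRS = p_1/p_2.
Rearranging, p_2·x_2 = 3·p_1·x_1. Substituting into the budget gives p_1·x_1·(1 + 3) = m.
Demand: x_1*(p_1,p_2,m) = 0.25·m/p_1 and x_2* = 0.75·m/p_2.
At p_1=10, p_2=5, m=78: x_1* = 0.25·78/10 = 1.95, x_2* = 11.7.
Utility at the optimum: U(1.95, 11.7) = 3123.1453.

V = 3123.1453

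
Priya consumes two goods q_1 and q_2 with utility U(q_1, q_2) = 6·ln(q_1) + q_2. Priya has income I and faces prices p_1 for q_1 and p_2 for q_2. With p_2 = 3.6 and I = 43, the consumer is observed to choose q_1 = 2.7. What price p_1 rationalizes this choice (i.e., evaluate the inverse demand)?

p_1 = 8

MU_q_1 = 6/q_1, MU_q_2 = 1. Tangency: 6/q_1 = p_1/p_2.
So q_1*(p_1,p_2) = 6·p_2/p_1, independent of income; and q_2* = (I − 6·p_2)/p_2.
Set q_1* = 2.7 in the demand function and solve for p_1: p_1 = 8.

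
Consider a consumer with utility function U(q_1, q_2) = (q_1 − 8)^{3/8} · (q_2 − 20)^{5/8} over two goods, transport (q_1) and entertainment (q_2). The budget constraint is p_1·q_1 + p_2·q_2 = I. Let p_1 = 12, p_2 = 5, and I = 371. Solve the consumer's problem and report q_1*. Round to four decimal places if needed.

Discretionary income = 371 − 8·12 − 20·5 = 175; q_1* = 8 + 0.375·175/12 = 13.4688.

q_1* = 13.4688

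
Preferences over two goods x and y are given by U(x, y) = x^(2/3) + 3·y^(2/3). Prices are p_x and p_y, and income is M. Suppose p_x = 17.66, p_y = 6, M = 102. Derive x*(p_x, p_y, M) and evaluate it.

x* = 0.0246

From the CES first-order condition, (1/3)·(y/x)^(1/3) = p_x/p_y.
Solve for the ratio: y/x = [3·p_x/p_y]^(3).
Substitute y = (y/x)·x into the budget: x* = M/(p_x + p_y·(y/x)).
Numerically y/x = 688.465387, so x* = 102/(17.66 + 6·688.465387) = 0.0246.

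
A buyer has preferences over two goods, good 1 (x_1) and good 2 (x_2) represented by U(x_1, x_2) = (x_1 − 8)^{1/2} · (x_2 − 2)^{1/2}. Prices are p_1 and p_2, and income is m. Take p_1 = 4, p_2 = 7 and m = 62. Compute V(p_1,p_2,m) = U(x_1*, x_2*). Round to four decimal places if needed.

Let x_1' = x_1−8, x_2' = x_2−2. MRS = x_2'/x_1' = p_1/p_2.
Substituting into the budget: x_1* = 8 + 0.5·(m − 8·p_1 − 2·p_2)/p_1, and x_2* = 2 + 0.5·(…)/p_2.
Discretionary income = 62 − 8·4 − 2·7 = 16; x_1* = 8 + 0.5·16/4 = 10; x_2* = 2 + 0.5·16/7 = 3.1429.
Utility at the optimum: U(10, 3.1429) = 1.5119.

V = 1.5119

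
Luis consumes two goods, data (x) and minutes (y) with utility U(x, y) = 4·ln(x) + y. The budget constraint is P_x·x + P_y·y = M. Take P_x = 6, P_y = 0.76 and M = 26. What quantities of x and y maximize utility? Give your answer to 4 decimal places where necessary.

At the given prices: x* = 4·0.76/6 = 0.5067, and y* = 30.2105.

x* = 0.5067, y* = 30.2105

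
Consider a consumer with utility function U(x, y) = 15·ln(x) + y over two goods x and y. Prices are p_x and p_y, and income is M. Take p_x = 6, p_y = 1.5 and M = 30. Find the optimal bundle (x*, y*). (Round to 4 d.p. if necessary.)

x* = 3.75, y* = 5

MU_x = 15/x, MU_y = 1. Tangency: 15/x = p_x/p_y.
So x*(p_x,p_y) = 15·p_y/p_x, independent of income; and y* = (M − 15·p_y)/p_y.
At the given prices: x* = 15·1.5/6 = 3.75, and y* = 5.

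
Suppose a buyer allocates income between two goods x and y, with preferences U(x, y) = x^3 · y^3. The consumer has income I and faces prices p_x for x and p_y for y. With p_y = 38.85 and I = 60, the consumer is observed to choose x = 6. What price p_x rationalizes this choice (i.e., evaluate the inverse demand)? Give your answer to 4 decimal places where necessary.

The MRS is y/x. Set MRS = p_x/p_y.
Rearranging, p_y·y = p_x·x. Substituting into the budget gives p_x·x·(1 + 1) = I.
Demand: x*(p_x,p_y,I) = 0.5·I/p_x and y* = 0.5·I/p_y.
Set x* = 6 in the demand function and solve for p_x: p_x = 5.

p_x = 5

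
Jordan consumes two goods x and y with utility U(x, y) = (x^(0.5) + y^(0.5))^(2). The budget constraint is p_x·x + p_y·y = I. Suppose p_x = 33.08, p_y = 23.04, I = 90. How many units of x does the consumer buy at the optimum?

x* = 1.117

MRS = MU_x/MU_y = (y/x)^(0.5). Set equal to p_x/p_y.
Solve for the ratio: y/x = [p_x/p_y]^(2).
Substitute y = (y/x)·x into the budget: x* = I/(p_x + p_y·(y/x)).
Numerically y/x = 2.061418, so x* = 90/(33.08 + 23.04·2.061418) = 1.117.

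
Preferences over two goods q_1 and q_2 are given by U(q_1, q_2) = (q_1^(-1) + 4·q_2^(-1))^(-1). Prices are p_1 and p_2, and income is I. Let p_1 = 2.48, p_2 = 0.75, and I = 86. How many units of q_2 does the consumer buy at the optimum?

Substitute q_2 = (q_2/q_1)·q_1 into the budget: q_1* = I/(p_1 + p_2·(q_2/q_1)).
Numerically q_2/q_1 = 3.636848, so q_1* = 86/(2.48 + 0.75·3.636848) = 16.5142 and q_2* = 3.636848·16.5142 = 60.0597.

q_2* = 60.0597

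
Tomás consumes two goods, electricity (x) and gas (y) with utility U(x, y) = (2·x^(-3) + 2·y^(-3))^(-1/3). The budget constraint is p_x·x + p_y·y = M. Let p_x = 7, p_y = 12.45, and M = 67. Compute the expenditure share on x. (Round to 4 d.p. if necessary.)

share on x = 0.3937

MU_x ∝ 2·x^(-4), MU_y ∝ 2·y^(-4), so MRS = (y/x)^(4) = p_x/p_y.
Hence y/x = (p_x/p_y)^(1/(4)), i.e. raised to the 0.25 power.
With the ratio pinned down, the budget gives x* = M/(p_x + p_y·(y/x)) and y* = (y/x)·x*.
Numerically y/x = 0.865929, so x* = 67/(7 + 12.45·0.865929) = 3.7681 and y* = 0.865929·3.7681 = 3.2629.
Expenditure on x: 7·3.7681 = 26.3767; share = 0.3937.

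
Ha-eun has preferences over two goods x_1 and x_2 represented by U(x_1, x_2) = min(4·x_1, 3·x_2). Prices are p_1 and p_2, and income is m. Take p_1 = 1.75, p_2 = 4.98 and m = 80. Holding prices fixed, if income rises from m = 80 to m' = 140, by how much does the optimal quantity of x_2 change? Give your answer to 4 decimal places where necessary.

Δx_2* = 9.5352

With perfect complements, no substitution: consume in ratio x_1:x_2 = 3:4.
Budget: p_1·x_1 + p_2·(4/3)·x_1 = m, so (3·p_1 + 4·p_2)·x_1 = 3·m.
Demand: x_1*(p_1,p_2,m) = 3·m/(3·p_1 + 4·p_2), x_2* = 4·m/(3·p_1 + 4·p_2).
Here 3·1.75 + 4·4.98 = 25.17, giving x_2* = 12.7135.
At m' = 140: x_2* = 22.2487. Change: 22.2487 − 12.7135 = 9.5352.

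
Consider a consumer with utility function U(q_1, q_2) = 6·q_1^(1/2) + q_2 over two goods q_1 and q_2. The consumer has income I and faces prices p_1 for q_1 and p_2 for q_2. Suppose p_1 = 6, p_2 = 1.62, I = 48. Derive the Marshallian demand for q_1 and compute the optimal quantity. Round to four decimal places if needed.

Utility is quasi-linear in q_2; the FOC for q_1 is 3/√q_1 = p_1/p_2.
Solve: √q_1 = 3·p_2/p_1, so q_1*(p_1,p_2) = (3·p_2/p_1)², and q_2* = (I − p_1·q_1*)/p_2.
Plugging in: q_1* = (3·1.62/6)² = 0.6561.

q_1* = 0.6561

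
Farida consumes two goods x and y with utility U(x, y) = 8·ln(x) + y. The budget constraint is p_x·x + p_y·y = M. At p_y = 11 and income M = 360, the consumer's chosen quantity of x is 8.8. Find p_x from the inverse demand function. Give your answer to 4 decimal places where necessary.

p_x = 10

Set MRS = p_x/p_y: (8/x)/1 = p_x/p_y.
So x*(p_x,p_y) = 8·p_y/p_x, independent of income; and y* = (M − 8·p_y)/p_y.
Set x* = 8.8 in the demand function and solve for p_x: p_x = 10.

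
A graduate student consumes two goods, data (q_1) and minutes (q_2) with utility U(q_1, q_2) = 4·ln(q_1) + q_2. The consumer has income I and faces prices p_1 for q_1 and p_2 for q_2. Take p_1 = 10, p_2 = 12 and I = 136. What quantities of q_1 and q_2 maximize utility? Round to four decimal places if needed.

q_1* = 4.8, q_2* = 7.3333

Set MRS = p_1/p_2: (4/q_1)/1 = p_1/p_2.
So q_1*(p_1,p_2) = 4·p_2/p_1, independent of income; and q_2* = (I − 4·p_2)/p_2.
At the given prices: q_1* = 4·12/10 = 4.8, and q_2* = 7.3333.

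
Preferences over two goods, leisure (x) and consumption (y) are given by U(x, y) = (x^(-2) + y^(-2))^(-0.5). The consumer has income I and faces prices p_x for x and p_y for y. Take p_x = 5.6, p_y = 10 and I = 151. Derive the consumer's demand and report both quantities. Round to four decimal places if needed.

x* = 10.9084, y* = 8.9913

From the CES first-order condition, (y/x)^(3) = p_x/p_y.
Hence y/x = (p_x/p_y)^(1/(3)), i.e. raised to the 1/3 power.
Substitute y = (y/x)·x into the budget: x* = I/(p_x + p_y·(y/x)).
Numerically y/x = 0.824257, so x* = 151/(5.6 + 10·0.824257) = 10.9084 and y* = 0.824257·10.9084 = 8.9913.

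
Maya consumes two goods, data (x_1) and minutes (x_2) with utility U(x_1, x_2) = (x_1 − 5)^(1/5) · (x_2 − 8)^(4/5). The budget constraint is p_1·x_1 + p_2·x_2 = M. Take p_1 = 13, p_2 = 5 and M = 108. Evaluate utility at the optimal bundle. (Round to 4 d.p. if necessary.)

This is Cobb-Douglas in (x_1−5, x_2−8): tangency gives 0.2·p_2·(x_2−8) = 0.8·p_1·(x_1−5).
Substituting into the budget: x_1* = 5 + 0.2·(M − 5·p_1 − 8·p_2)/p_1, and x_2* = 8 + 0.8·(…)/p_2.
Discretionary income = 108 − 5·13 − 8·5 = 3; x_1* = 5 + 0.2·3/13 = 5.0462; x_2* = 8 + 0.8·3/5 = 8.48.
Utility at the optimum: U(5.0462, 8.48) = 0.3005.

V = 0.3005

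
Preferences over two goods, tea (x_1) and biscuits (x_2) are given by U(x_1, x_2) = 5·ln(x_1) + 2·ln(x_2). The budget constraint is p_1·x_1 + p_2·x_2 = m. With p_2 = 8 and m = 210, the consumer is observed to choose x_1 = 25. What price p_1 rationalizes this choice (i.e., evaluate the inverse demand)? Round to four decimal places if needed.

p_1 = 6

MU_x_1/MU_x_2 = (5·x_2)/(2·x_1); tangency sets this equal to p_1/p_2.
Rearranging, p_2·x_2 = (2/5)·p_1·x_1. Substituting into the budget gives p_1·x_1·(1 + (2/5)) = m.
Demand: x_1*(p_1,p_2,m) = 5/7·m/p_1 and x_2* = 2/7·m/p_2.
Set x_1* = 25 in the demand function and solve for p_1: p_1 = 6.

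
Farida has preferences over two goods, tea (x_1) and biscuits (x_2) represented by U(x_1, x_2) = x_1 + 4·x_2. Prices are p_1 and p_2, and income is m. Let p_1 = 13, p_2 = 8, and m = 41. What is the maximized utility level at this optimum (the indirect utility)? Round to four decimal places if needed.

V = 20.5

Perfect substitutes: compare marginal utility per dollar. 1/p_1 vs 4/p_2 → 0.0769 vs 0.5.
x_2 gives more utility per dollar, so spend all income on x_2: x_2* = m/p_2, x_1* = 0.
Numerically: x_1* = 0, x_2* = 5.125.
Utility at the optimum: U(0, 5.125) = 20.5.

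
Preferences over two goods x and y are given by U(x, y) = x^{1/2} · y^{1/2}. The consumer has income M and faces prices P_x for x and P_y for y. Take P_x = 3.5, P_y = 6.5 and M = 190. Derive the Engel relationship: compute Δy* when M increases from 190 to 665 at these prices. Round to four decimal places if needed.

Δy* = 36.5385

The MRS is y/x. Set MRS = P_x/P_y.
So 0.5·P_y·y = 0.5·P_x·x; combined with the budget, a share 0.5 of income goes to x.
Demand: x*(P_x,P_y,M) = 0.5·M/P_x and y* = 0.5·M/P_y.
At P_x=3.5, P_y=6.5, M=190: y* = 0.5·190/6.5 = 14.6154.
At M' = 665: y* = 51.1538. Change: 51.1538 − 14.6154 = 36.5385.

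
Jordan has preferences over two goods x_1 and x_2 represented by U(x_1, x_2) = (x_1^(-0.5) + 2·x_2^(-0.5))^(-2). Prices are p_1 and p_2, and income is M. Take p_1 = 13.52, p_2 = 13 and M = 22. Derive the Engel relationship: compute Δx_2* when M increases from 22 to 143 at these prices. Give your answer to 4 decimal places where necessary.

Δx_2* = 5.6815

MU_x_1 ∝ x_1^(-1.5), MU_x_2 ∝ 2·x_2^(-1.5), so MRS = (1/2)·(x_2/x_1)^(1.5) = p_1/p_2.
Solve for the ratio: x_2/x_1 = [2·p_1/p_2]^(2/3).
Substitute x_2 = (x_2/x_1)·x_1 into the budget: x_1* = M/(p_1 + p_2·(x_2/x_1)).
Numerically x_2/x_1 = 1.629454, so x_1* = 22/(13.52 + 13·1.629454) = 0.634 and x_2* = 1.629454·0.634 = 1.033.
At M' = 143: x_2* = 6.7145. Change: 6.7145 − 1.033 = 5.6815.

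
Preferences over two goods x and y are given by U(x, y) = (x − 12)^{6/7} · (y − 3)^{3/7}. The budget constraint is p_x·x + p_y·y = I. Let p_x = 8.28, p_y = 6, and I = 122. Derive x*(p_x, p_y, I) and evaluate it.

Let x' = x−12, y' = y−3. MRS = 2·y'/x' = p_x/p_y.
Substituting into the budget: x* = 12 + 2/3·(I − 12·p_x − 3·p_y)/p_x, and y* = 3 + 1/3·(…)/p_y.
Discretionary income = 122 − 12·8.28 − 3·6 = 4.64; x* = 12 + 2/3·4.64/8.28 = 12.3736.

x* = 12.3736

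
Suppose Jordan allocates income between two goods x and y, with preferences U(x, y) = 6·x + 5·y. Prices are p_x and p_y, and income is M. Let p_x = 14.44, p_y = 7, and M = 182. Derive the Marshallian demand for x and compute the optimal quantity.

Numerically: x* = 0, y* = 26.

x* = 0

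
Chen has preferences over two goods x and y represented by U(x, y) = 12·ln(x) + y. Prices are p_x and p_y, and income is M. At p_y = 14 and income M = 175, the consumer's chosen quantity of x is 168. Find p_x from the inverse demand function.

p_x = 1

MU_x = 12/x, MU_y = 1. Tangency: 12/x = p_x/p_y.
So x*(p_x,p_y) = 12·p_y/p_x, independent of income; and y* = (M − 12·p_y)/p_y.
Set x* = 168 in the demand function and solve for p_x: p_x = 1.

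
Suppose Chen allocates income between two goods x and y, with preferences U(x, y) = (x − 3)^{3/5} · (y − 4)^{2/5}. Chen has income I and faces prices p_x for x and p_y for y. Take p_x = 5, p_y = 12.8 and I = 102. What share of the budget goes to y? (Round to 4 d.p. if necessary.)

This is Cobb-Douglas in (x−3, y−4): tangency gives 0.6·p_y·(y−4) = 0.4·p_x·(x−3).
After buying the subsistence bundle (3, 4), a share 0.6 of the remaining income goes to x: x* = 3 + 0.6·(I − 3p_x − 4p_y)/p_x.
Discretionary income = 102 − 3·5 − 4·12.8 = 35.8; x* = 3 + 0.6·35.8/5 = 7.296; y* = 4 + 0.4·35.8/12.8 = 5.1188.
Expenditure on y: 12.8·5.1188 = 65.52; share = 0.6424.

share on y = 0.6424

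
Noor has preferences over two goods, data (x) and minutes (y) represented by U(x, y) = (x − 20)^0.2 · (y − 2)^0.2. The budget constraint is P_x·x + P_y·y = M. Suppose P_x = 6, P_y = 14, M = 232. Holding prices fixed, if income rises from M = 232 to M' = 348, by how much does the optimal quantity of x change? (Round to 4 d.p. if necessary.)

Δx* = 9.6667

Let x' = x−20, y' = y−2. MRS = y'/x' = P_x/P_y.
Substituting into the budget: x* = 20 + 0.5·(M − 20·P_x − 2·P_y)/P_x, and y* = 2 + 0.5·(…)/P_y.
Discretionary income = 232 − 20·6 − 2·14 = 84; x* = 20 + 0.5·84/6 = 27.
At M' = 348: x* = 36.6667. Change: 36.6667 − 27 = 9.6667.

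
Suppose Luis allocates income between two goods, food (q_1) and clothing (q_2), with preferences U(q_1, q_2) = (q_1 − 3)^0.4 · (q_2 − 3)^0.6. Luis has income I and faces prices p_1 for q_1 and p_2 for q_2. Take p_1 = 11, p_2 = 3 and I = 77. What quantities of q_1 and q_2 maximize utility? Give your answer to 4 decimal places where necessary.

q_1* = 4.2727, q_2* = 10

Discretionary income = 77 − 3·11 − 3·3 = 35; q_1* = 3 + 0.4·35/11 = 4.2727; q_2* = 3 + 0.6·35/3 = 10.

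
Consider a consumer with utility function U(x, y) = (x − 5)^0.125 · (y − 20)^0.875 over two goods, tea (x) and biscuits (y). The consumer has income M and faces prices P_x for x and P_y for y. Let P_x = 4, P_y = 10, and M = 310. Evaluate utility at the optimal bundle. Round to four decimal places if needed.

V = 6.924

Let x' = x−5, y' = y−20. MRS = (1/7)·y'/x' = P_x/P_y.
Substituting into the budget: x* = 5 + 0.125·(M − 5·P_x − 20·P_y)/P_x, and y* = 20 + 0.875·(…)/P_y.
Discretionary income = 310 − 5·4 − 20·10 = 90; x* = 5 + 0.125·90/4 = 7.8125; y* = 20 + 0.875·90/10 = 27.875.
Utility at the optimum: U(7.8125, 27.875) = 6.924.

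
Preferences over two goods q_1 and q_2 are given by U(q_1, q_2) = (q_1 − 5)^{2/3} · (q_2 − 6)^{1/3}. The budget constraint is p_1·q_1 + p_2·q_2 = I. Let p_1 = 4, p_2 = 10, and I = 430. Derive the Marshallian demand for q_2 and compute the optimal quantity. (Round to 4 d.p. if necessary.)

q_2* = 17.6667

Let q_1' = q_1−5, q_2' = q_2−6. MRS = 2·q_2'/q_1' = p_1/p_2.
Substituting into the budget: q_1* = 5 + 2/3·(I − 5·p_1 − 6·p_2)/p_1, and q_2* = 6 + 1/3·(…)/p_2.
Discretionary income = 430 − 5·4 − 6·10 = 350; q_2* = 6 + 1/3·350/10 = 17.6667.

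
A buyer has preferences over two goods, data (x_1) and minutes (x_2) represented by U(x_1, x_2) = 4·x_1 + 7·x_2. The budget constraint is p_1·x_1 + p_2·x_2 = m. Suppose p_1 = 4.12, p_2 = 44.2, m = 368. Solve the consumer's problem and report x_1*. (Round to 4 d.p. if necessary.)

x_1* = 89.3204

Perfect substitutes: compare marginal utility per dollar. 4/p_1 vs 7/p_2 → 0.9709 vs 0.1584.
x_1 gives more utility per dollar, so spend all income on x_1: x_1* = m/p_1, x_2* = 0.
Numerically: x_1* = 89.3204, x_2* = 0.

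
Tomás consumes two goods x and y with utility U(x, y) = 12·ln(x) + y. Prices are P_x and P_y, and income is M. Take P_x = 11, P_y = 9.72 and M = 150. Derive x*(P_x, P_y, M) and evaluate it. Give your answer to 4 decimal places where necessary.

Set MRS = P_x/P_y: (12/x)/1 = P_x/P_y.
So x*(P_x,P_y) = 12·P_y/P_x, independent of income; and y* = (M − 12·P_y)/P_y.
At the given prices: x* = 12·9.72/11 = 10.6036.

x* = 10.6036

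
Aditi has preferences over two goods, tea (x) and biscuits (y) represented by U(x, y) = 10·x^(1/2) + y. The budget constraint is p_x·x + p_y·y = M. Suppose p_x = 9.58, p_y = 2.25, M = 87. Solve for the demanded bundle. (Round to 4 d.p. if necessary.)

MU_x = 5/√x, MU_y = 1. Tangency: 5/√x = p_x/p_y.
Solve: √x = 5·p_y/p_x, so x*(p_x,p_y) = (5·p_y/p_x)², and y* = (M − p_x·x*)/p_y.
Plugging in: x* = (5·2.25/9.58)² = 1.379, y* = 32.7951.

x* = 1.379, y* = 32.7951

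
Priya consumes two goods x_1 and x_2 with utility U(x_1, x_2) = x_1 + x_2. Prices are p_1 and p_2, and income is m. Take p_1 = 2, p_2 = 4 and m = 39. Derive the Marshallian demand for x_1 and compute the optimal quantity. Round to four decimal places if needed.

x_1* = 19.5

x_1 gives more utility per dollar, so spend all income on x_1: x_1* = m/p_1, x_2* = 0.
Numerically: x_1* = 19.5, x_2* = 0.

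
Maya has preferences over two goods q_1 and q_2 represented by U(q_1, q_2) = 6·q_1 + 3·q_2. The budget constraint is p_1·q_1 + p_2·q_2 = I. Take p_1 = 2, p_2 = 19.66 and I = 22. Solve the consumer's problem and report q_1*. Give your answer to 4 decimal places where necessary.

Linear utility — the consumer picks whichever good has higher MU/price: 6/2 = 3 vs 3/19.66 = 0.1526.
q_1 gives more utility per dollar, so spend all income on q_1: q_1* = I/p_1, q_2* = 0.
Numerically: q_1* = 11, q_2* = 0.

q_1* = 11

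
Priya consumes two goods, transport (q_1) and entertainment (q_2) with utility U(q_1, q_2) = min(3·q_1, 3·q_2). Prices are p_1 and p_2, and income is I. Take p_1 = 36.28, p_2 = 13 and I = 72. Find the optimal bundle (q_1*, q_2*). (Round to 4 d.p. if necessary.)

With perfect complements, no substitution: consume in ratio q_1:q_2 = 3:3.
Budget: p_1·q_1 + p_2·q_1 = I, so (3·p_1 + 3·p_2)·q_1 = 3·I.
Demand: q_1*(p_1,p_2,I) = 3·I/(3·p_1 + 3·p_2), q_2* = 3·I/(3·p_1 + 3·p_2).
Here 3·36.28 + 3·13 = 147.84, giving q_1* = 1.461 and q_2* = 1.461.

q_1* = 1.461, q_2* = 1.461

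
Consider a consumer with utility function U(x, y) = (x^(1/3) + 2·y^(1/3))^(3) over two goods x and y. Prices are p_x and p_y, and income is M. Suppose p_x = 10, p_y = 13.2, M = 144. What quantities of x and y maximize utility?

x* = 4.1596, y* = 7.7578

From the CES first-order condition, (1/2)·(y/x)^(2/3) = p_x/p_y.
Hence y/x = (2·p_x/p_y)^(1/(2/3)), i.e. raised to the 1.5 power.
With the ratio pinned down, the budget gives x* = M/(p_x + p_y·(y/x)) and y* = (y/x)·x*.
Numerically y/x = 1.865023, so x* = 144/(10 + 13.2·1.865023) = 4.1596 and y* = 1.865023·4.1596 = 7.7578.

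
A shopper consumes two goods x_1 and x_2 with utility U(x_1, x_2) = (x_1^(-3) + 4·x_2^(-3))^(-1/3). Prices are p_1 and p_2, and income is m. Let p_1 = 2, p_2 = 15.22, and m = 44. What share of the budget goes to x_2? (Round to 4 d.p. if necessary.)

share on x_2 = 0.8663

From the CES first-order condition, (1/4)·(x_2/x_1)^(4) = p_1/p_2.
Hence x_2/x_1 = (4·p_1/p_2)^(1/(4)), i.e. raised to the 0.25 power.
With the ratio pinned down, the budget gives x_1* = m/(p_1 + p_2·(x_2/x_1)) and x_2* = (x_2/x_1)·x_1*.
Numerically x_2/x_1 = 0.851469, so x_1* = 44/(2 + 15.22·0.851469) = 2.9413 and x_2* = 0.851469·2.9413 = 2.5044.
Expenditure on x_2: 15.22·2.5044 = 38.1174; share = 0.8663.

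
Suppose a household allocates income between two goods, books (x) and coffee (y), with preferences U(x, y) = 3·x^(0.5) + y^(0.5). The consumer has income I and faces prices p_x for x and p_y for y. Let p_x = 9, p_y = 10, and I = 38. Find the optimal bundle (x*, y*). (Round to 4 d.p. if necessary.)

MU_x ∝ 3·x^(-0.5), MU_y ∝ y^(-0.5), so MRS = 3·(y/x)^(0.5) = p_x/p_y.
Solve for the ratio: y/x = [(1/3)·p_x/p_y]^(2).
With the ratio pinned down, the budget gives x* = I/(p_x + p_y·(y/x)) and y* = (y/x)·x*.
Numerically y/x = 0.09, so x* = 38/(9 + 10·0.09) = 3.8384 and y* = 0.09·3.8384 = 0.3455.

x* = 3.8384, y* = 0.3455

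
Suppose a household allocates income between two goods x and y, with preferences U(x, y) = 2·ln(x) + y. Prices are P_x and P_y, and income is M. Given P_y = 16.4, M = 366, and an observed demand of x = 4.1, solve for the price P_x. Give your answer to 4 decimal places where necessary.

P_x = 8

MU_x = 2/x, MU_y = 1. Tangency: 2/x = P_x/P_y.
So x*(P_x,P_y) = 2·P_y/P_x, independent of income; and y* = (M − 2·P_y)/P_y.
Set x* = 4.1 in the demand function and solve for P_x: P_x = 8.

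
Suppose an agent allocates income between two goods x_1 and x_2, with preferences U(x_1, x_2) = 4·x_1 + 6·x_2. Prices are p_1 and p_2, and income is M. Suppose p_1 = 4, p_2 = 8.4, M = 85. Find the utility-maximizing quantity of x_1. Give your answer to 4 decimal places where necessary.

x_1* = 21.25

Linear utility — the consumer picks whichever good has higher MU/price: 4/4 = 1 vs 6/8.4 = 0.7143.
x_1 gives more utility per dollar, so spend all income on x_1: x_1* = M/p_1, x_2* = 0.
Numerically: x_1* = 21.25, x_2* = 0.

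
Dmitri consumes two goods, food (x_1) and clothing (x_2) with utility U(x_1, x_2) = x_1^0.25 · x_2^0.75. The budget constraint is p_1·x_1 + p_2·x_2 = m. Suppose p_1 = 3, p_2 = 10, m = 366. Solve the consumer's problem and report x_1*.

x_1* = 30.5

The MRS is (1/3)·x_2/x_1. Set MRS = p_1/p_2.
So 0.25·p_2·x_2 = 0.75·p_1·x_1; combined with the budget, a share 0.25 of income goes to x_1.
Demand: x_1*(p_1,p_2,m) = 0.25·m/p_1 and x_2* = 0.75·m/p_2.
At p_1=3, p_2=10, m=366: x_1* = 0.25·366/3 = 30.5.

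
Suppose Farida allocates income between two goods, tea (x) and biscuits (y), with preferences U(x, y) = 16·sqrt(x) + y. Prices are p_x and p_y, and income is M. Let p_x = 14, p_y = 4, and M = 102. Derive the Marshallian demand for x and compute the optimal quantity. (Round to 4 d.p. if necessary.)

Utility is quasi-linear in y; the FOC for x is 8/√x = p_x/p_y.
Thus x* = (8·p_y/p_x)² — independent of M — with the rest of income spent on y.
Plugging in: x* = (8·4/14)² = 5.2245.

x* = 5.2245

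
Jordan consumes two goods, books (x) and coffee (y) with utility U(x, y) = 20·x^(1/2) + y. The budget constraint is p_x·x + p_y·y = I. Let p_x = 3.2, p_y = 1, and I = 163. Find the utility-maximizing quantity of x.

x* = 9.7656

Utility is quasi-linear in y; the FOC for x is 10/√x = p_x/p_y.
Solve: √x = 10·p_y/p_x, so x*(p_x,p_y) = (10·p_y/p_x)², and y* = (I − p_x·x*)/p_y.
Plugging in: x* = (10·1/3.2)² = 9.7656.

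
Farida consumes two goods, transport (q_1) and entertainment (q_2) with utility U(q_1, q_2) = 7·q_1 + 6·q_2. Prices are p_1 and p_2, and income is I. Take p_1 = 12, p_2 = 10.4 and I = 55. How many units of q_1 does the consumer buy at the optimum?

Perfect substitutes: compare marginal utility per dollar. 7/p_1 vs 6/p_2 → 0.5833 vs 0.5769.
q_1 gives more utility per dollar, so spend all income on q_1: q_1* = I/p_1, q_2* = 0.
Numerically: q_1* = 4.5833, q_2* = 0.

q_1* = 4.5833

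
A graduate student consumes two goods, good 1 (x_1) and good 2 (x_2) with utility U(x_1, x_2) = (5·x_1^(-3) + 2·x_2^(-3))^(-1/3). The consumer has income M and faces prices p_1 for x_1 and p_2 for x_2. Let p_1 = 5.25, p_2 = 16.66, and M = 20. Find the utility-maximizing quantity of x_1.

MRS = MU_x_1/MU_x_2 = (5/2)·(x_2/x_1)^(4). Set equal to p_1/p_2.
Hence x_2/x_1 = ((2/5)·p_1/p_2)^(1/(4)), i.e. raised to the 0.25 power.
Substitute x_2 = (x_2/x_1)·x_1 into the budget: x_1* = M/(p_1 + p_2·(x_2/x_1)).
Numerically x_2/x_1 = 0.595849, so x_1* = 20/(5.25 + 16.66·0.595849) = 1.3178.

x_1* = 1.3178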